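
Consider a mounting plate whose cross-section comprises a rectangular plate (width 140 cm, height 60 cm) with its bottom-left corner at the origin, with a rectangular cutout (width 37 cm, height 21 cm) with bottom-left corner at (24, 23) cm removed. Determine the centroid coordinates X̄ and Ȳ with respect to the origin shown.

X̄ = 72.80 cm, Ȳ = 29.64 cm

Part | A | x̄ᵢ | ȳᵢ | A·x̄ᵢ | A·ȳᵢ
plate | 8400.00 | 70.00 | 30.00 | 588000.00 | 252000.00
hole | -777.00 | 42.50 | 33.50 | -33022.50 | -26029.50
Σ | 7623.00 |  |  | 554977.50 | 225970.50
X̄ = 554977.50 / 7623.00 = 72.80 cm
Ȳ = 225970.50 / 7623.00 = 29.64 cm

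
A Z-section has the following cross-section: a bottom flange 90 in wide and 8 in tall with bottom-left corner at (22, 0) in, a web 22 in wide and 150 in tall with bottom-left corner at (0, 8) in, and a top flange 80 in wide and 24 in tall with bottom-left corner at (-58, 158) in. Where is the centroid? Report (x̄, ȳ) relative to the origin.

bottom flange: A = 90 × 8 = 720.00, centroid at (67.00, 4.00).
web: A = 22 × 150 = 3300.00, centroid at (11.00, 83.00).
top flange: A = 80 × 24 = 1920.00, centroid at (-18.00, 170.00).
ΣA = 5940.00 in²
ΣAx̄ = (720.00)(67.00) + (3300.00)(11.00) + (1920.00)(-18.00) = 49980.00 in³
ΣAȳ = (720.00)(4.00) + (3300.00)(83.00) + (1920.00)(170.00) = 603180.00 in³
x̄ = 49980.00 / 5940.00 = 8.41 in
ȳ = 603180.00 / 5940.00 = 101.55 in

x̄ = 8.41 in, ȳ = 101.55 in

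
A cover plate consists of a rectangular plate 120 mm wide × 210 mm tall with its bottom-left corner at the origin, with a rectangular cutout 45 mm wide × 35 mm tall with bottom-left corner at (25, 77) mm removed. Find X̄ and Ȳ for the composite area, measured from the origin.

plate: A = 120 × 210 = 25200.00, centroid at (60.00, 105.00).
hole: A = −(45 × 35) = -1575.00, centroid at (47.50, 94.50).
ΣA = 23625.00 mm²
ΣAX̄ = (25200.00)(60.00) + (-1575.00)(47.50) = 1437187.50 mm³
ΣAȲ = (25200.00)(105.00) + (-1575.00)(94.50) = 2497162.50 mm³
X̄ = 1437187.50 / 23625.00 = 60.83 mm
Ȳ = 2497162.50 / 23625.00 = 105.70 mm

X̄ = 60.83 mm, Ȳ = 105.70 mm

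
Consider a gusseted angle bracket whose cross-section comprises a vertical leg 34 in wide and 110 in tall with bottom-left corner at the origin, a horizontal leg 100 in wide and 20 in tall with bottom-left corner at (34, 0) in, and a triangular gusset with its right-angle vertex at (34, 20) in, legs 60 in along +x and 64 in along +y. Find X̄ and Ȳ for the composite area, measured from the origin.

X̄ = 43.77 in, Ȳ = 39.83 in

vertical leg: A = 34 × 110 = 3740.00, centroid at (17.00, 55.00).
horizontal leg: A = 100 × 20 = 2000.00, centroid at (84.00, 10.00).
gusset: A = ½·60·64 = 1920.00, centroid at (54.00, 41.33).
ΣA = 7660.00 in²
ΣAX̄ = (3740.00)(17.00) + (2000.00)(84.00) + (1920.00)(54.00) = 335260.00 in³
ΣAȲ = (3740.00)(55.00) + (2000.00)(10.00) + (1920.00)(41.33) = 305060.00 in³
X̄ = 335260.00 / 7660.00 = 43.77 in
Ȳ = 305060.00 / 7660.00 = 39.83 in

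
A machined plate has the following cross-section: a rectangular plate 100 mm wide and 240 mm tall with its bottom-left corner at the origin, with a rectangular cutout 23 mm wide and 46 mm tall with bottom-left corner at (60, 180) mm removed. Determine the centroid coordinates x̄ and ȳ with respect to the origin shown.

plate: A = 100 × 240 = 24000.00, centroid at (50.00, 120.00).
hole: A = −(23 × 46) = -1058.00, centroid at (71.50, 203.00).
ΣA = 22942.00 mm², ΣAx̄ = 1124353.00 mm³, ΣAȳ = 2665226.00 mm³.
x̄ = 1124353.00/22942.00 = 49.01 mm; ȳ = 2665226.00/22942.00 = 116.17 mm.

x̄ = 49.01 mm, ȳ = 116.17 mm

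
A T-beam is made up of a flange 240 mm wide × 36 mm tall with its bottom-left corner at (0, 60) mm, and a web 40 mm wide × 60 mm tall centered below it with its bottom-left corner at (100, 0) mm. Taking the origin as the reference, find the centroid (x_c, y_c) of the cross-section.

web: A = 40 × 60 = 2400.00, centroid at (120.00, 30.00).
flange: A = 240 × 36 = 8640.00, centroid at (120.00, 78.00).
ΣA = 11040.00 mm², ΣAx_c = 1324800.00 mm³, ΣAy_c = 745920.00 mm³.
x_c = 1324800.00/11040.00 = 120.00 mm; y_c = 745920.00/11040.00 = 67.57 mm.

x_c = 120.00 mm, y_c = 67.57 mm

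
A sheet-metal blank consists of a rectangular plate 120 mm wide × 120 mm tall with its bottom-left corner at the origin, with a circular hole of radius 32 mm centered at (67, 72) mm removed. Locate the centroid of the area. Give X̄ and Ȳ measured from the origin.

X̄ = 57.99 mm, Ȳ = 56.55 mm

Part | A | x̄ᵢ | ȳᵢ | A·x̄ᵢ | A·ȳᵢ
plate | 14400.00 | 60.00 | 60.00 | 864000.00 | 864000.00
hole | -3216.99 | 67.00 | 72.00 | -215538.39 | -231623.34
Σ | 11183.01 |  |  | 648461.61 | 632376.66
X̄ = 648461.61 / 11183.01 = 57.99 mm
Ȳ = 632376.66 / 11183.01 = 56.55 mm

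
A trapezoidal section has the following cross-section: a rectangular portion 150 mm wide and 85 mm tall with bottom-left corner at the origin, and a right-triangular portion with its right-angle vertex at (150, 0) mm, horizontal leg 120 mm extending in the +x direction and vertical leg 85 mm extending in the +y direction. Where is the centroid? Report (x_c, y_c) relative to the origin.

x_c = 107.86 mm, y_c = 38.45 mm

rectangular portion: A = 150 × 85 = 12750.00, centroid at (75.00, 42.50).
triangular portion: A = ½·120·85 = 5100.00, centroid at (190.00, 28.33).
ΣA = 17850.00 mm², ΣAx_c = 1925250.00 mm³, ΣAy_c = 686375.00 mm³.
x_c = 1925250.00/17850.00 = 107.86 mm; y_c = 686375.00/17850.00 = 38.45 mm.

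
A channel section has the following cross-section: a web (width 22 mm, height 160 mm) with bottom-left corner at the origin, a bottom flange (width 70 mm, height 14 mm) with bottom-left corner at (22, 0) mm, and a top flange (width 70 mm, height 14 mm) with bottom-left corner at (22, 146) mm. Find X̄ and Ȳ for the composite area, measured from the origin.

web: A = 22 × 160 = 3520.00, centroid at (11.00, 80.00).
bottom flange: A = 70 × 14 = 980.00, centroid at (57.00, 7.00).
top flange: A = 70 × 14 = 980.00, centroid at (57.00, 153.00).
ΣA = 5480.00 mm²
ΣAX̄ = (3520.00)(11.00) + (980.00)(57.00) + (980.00)(57.00) = 150440.00 mm³
ΣAȲ = (3520.00)(80.00) + (980.00)(7.00) + (980.00)(153.00) = 438400.00 mm³
X̄ = 150440.00 / 5480.00 = 27.45 mm
Ȳ = 438400.00 / 5480.00 = 80.00 mm

X̄ = 27.45 mm, Ȳ = 80.00 mm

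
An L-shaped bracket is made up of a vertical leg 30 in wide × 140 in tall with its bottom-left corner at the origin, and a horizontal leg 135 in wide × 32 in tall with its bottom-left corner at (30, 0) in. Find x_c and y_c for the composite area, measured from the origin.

x_c = 56.83 in, y_c = 42.62 in

Part | A | x̄ᵢ | ȳᵢ | A·x̄ᵢ | A·ȳᵢ
vertical leg | 4200.00 | 15.00 | 70.00 | 63000.00 | 294000.00
horizontal leg | 4320.00 | 97.50 | 16.00 | 421200.00 | 69120.00
Σ | 8520.00 |  |  | 484200.00 | 363120.00
x_c = 484200.00 / 8520.00 = 56.83 in
y_c = 363120.00 / 8520.00 = 42.62 in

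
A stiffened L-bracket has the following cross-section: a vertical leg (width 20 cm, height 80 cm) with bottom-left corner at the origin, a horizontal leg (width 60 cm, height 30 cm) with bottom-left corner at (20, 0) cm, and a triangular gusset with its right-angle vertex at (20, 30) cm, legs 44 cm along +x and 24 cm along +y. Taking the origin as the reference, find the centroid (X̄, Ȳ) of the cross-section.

X̄ = 31.65 cm, Ȳ = 28.27 cm

Part | A | x̄ᵢ | ȳᵢ | A·x̄ᵢ | A·ȳᵢ
vertical leg | 1600.00 | 10.00 | 40.00 | 16000.00 | 64000.00
horizontal leg | 1800.00 | 50.00 | 15.00 | 90000.00 | 27000.00
gusset | 528.00 | 34.67 | 38.00 | 18304.00 | 20064.00
Σ | 3928.00 |  |  | 124304.00 | 111064.00
X̄ = 124304.00 / 3928.00 = 31.65 cm
Ȳ = 111064.00 / 3928.00 = 28.27 cm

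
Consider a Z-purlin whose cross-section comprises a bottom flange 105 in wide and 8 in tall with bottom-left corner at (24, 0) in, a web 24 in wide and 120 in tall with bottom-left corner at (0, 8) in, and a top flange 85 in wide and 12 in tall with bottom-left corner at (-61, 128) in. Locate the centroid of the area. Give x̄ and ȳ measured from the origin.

bottom flange: A = 105 × 8 = 840.00, centroid at (76.50, 4.00).
web: A = 24 × 120 = 2880.00, centroid at (12.00, 68.00).
top flange: A = 85 × 12 = 1020.00, centroid at (-18.50, 134.00).
ΣA = 4740.00 in², ΣAx̄ = 79950.00 in³, ΣAȳ = 335880.00 in³.
x̄ = 79950.00/4740.00 = 16.87 in; ȳ = 335880.00/4740.00 = 70.86 in.

x̄ = 16.87 in, ȳ = 70.86 in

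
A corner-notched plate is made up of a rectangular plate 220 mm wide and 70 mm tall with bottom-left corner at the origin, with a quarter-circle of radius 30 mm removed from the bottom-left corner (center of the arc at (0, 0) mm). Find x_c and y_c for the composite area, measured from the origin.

x_c = 114.68 mm, y_c = 36.07 mm

plate: A = 220 × 70 = 15400.00, centroid at (110.00, 35.00).
removed quarter-circle: A = −¼π·30² = -706.86, centroid at (12.73, 12.73).
ΣA = 14693.14 mm², ΣAx_c = 1685000.00 mm³, ΣAy_c = 530000.00 mm³.
x_c = 1685000.00/14693.14 = 114.68 mm; y_c = 530000.00/14693.14 = 36.07 mm.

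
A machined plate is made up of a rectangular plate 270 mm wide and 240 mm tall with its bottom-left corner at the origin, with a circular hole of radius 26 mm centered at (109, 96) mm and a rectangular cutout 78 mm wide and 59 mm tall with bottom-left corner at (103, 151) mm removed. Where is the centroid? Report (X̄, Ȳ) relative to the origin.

X̄ = 135.40 mm, Ȳ = 116.08 mm

Part | A | x̄ᵢ | ȳᵢ | A·x̄ᵢ | A·ȳᵢ
plate | 64800.00 | 135.00 | 120.00 | 8748000.00 | 7776000.00
hole 1 | -2123.72 | 109.00 | 96.00 | -231485.11 | -203876.80
hole 2 | -4602.00 | 142.00 | 180.50 | -653484.00 | -830661.00
Σ | 58074.28 |  |  | 7863030.89 | 6741462.20
X̄ = 7863030.89 / 58074.28 = 135.40 mm
Ȳ = 6741462.20 / 58074.28 = 116.08 mm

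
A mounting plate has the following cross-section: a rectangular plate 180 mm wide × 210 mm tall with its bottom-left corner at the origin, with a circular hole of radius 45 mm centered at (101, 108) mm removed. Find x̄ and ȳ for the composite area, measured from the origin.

x̄ = 87.77 mm, ȳ = 104.39 mm

plate: A = 180 × 210 = 37800.00, centroid at (90.00, 105.00).
hole: A = −π·45² = -6361.73, centroid at (101.00, 108.00).
ΣA = 31438.27 mm², ΣAx̄ = 2759465.76 mm³, ΣAȳ = 3281933.69 mm³.
x̄ = 2759465.76/31438.27 = 87.77 mm; ȳ = 3281933.69/31438.27 = 104.39 mm.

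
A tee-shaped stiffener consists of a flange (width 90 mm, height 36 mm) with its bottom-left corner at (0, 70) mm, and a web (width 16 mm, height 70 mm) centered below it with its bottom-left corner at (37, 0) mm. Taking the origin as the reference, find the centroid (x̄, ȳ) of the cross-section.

web: A = 16 × 70 = 1120.00, centroid at (45.00, 35.00).
flange: A = 90 × 36 = 3240.00, centroid at (45.00, 88.00).
ΣA = 4360.00 mm², ΣAx̄ = 196200.00 mm³, ΣAȳ = 324320.00 mm³.
x̄ = 196200.00/4360.00 = 45.00 mm; ȳ = 324320.00/4360.00 = 74.39 mm.

x̄ = 45.00 mm, ȳ = 74.39 mm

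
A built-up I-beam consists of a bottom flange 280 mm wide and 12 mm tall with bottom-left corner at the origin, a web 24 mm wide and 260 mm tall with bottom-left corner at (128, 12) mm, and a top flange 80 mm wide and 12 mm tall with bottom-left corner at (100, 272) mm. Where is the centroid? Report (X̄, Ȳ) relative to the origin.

bottom flange: A = 280 × 12 = 3360.00, centroid at (140.00, 6.00).
web: A = 24 × 260 = 6240.00, centroid at (140.00, 142.00).
top flange: A = 80 × 12 = 960.00, centroid at (140.00, 278.00).
ΣA = 10560.00 mm², ΣAX̄ = 1478400.00 mm³, ΣAȲ = 1173120.00 mm³.
X̄ = 1478400.00/10560.00 = 140.00 mm; Ȳ = 1173120.00/10560.00 = 111.09 mm.

X̄ = 140.00 mm, Ȳ = 111.09 mm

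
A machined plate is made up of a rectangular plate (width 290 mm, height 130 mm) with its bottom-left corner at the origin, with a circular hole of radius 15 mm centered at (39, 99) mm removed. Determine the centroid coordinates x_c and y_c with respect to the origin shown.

plate: A = 290 × 130 = 37700.00, centroid at (145.00, 65.00).
hole: A = −π·15² = -706.86, centroid at (39.00, 99.00).
ΣA = 36993.14 mm²
ΣAx_c = (37700.00)(145.00) + (-706.86)(39.00) = 5438932.52 mm³
ΣAy_c = (37700.00)(65.00) + (-706.86)(99.00) = 2380521.02 mm³
x_c = 5438932.52 / 36993.14 = 147.03 mm
y_c = 2380521.02 / 36993.14 = 64.35 mm

x_c = 147.03 mm, y_c = 64.35 mm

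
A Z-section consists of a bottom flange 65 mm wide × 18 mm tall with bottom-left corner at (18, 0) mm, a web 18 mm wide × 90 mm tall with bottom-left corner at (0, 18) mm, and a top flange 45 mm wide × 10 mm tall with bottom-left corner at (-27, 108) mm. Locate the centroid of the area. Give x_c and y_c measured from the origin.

Part | A | x̄ᵢ | ȳᵢ | A·x̄ᵢ | A·ȳᵢ
bottom flange | 1170.00 | 50.50 | 9.00 | 59085.00 | 10530.00
web | 1620.00 | 9.00 | 63.00 | 14580.00 | 102060.00
top flange | 450.00 | -4.50 | 113.00 | -2025.00 | 50850.00
Σ | 3240.00 |  |  | 71640.00 | 163440.00
x_c = 71640.00 / 3240.00 = 22.11 mm
y_c = 163440.00 / 3240.00 = 50.44 mm

x_c = 22.11 mm, y_c = 50.44 mm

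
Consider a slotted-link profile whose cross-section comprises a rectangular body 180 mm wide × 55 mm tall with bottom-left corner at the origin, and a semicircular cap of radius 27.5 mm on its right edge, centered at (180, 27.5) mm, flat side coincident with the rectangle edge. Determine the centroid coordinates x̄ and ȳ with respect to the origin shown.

x̄ = 100.89 mm, ȳ = 27.50 mm

Part | A | x̄ᵢ | ȳᵢ | A·x̄ᵢ | A·ȳᵢ
rectangular body | 9900.00 | 90.00 | 27.50 | 891000.00 | 272250.00
semicircular end | 1187.91 | 191.67 | 27.50 | 227689.23 | 32667.65
Σ | 11087.91 |  |  | 1118689.23 | 304917.65
x̄ = 1118689.23 / 11087.91 = 100.89 mm
ȳ = 304917.65 / 11087.91 = 27.50 mm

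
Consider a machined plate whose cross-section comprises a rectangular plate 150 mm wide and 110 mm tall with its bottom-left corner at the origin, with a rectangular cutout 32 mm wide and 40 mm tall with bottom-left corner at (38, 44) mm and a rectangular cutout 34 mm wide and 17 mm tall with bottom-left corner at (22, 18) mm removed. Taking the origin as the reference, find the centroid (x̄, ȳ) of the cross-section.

plate: A = 150 × 110 = 16500.00, centroid at (75.00, 55.00).
hole 1: A = −(32 × 40) = -1280.00, centroid at (54.00, 64.00).
hole 2: A = −(34 × 17) = -578.00, centroid at (39.00, 26.50).
ΣA = 14642.00 mm², ΣAx̄ = 1145838.00 mm³, ΣAȳ = 810263.00 mm³.
x̄ = 1145838.00/14642.00 = 78.26 mm; ȳ = 810263.00/14642.00 = 55.34 mm.

x̄ = 78.26 mm, ȳ = 55.34 mm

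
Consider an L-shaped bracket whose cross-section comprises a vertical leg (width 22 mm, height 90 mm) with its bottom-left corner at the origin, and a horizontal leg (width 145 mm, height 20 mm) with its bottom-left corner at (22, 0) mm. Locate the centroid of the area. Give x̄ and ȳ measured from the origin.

vertical leg: A = 22 × 90 = 1980.00, centroid at (11.00, 45.00).
horizontal leg: A = 145 × 20 = 2900.00, centroid at (94.50, 10.00).
ΣA = 4880.00 mm²
ΣAx̄ = (1980.00)(11.00) + (2900.00)(94.50) = 295830.00 mm³
ΣAȳ = (1980.00)(45.00) + (2900.00)(10.00) = 118100.00 mm³
x̄ = 295830.00 / 4880.00 = 60.62 mm
ȳ = 118100.00 / 4880.00 = 24.20 mm

x̄ = 60.62 mm, ȳ = 24.20 mm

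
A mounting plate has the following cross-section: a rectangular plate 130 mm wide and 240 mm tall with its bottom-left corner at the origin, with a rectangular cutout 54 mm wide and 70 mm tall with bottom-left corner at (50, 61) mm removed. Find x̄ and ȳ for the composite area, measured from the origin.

Part | A | x̄ᵢ | ȳᵢ | A·x̄ᵢ | A·ȳᵢ
plate | 31200.00 | 65.00 | 120.00 | 2028000.00 | 3744000.00
hole | -3780.00 | 77.00 | 96.00 | -291060.00 | -362880.00
Σ | 27420.00 |  |  | 1736940.00 | 3381120.00
x̄ = 1736940.00 / 27420.00 = 63.35 mm
ȳ = 3381120.00 / 27420.00 = 123.31 mm

x̄ = 63.35 mm, ȳ = 123.31 mm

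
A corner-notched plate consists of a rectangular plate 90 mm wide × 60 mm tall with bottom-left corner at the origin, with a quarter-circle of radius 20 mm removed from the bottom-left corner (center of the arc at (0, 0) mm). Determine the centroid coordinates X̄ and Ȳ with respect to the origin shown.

X̄ = 47.26 mm, Ȳ = 31.33 mm

plate: A = 90 × 60 = 5400.00, centroid at (45.00, 30.00).
removed quarter-circle: A = −¼π·20² = -314.16, centroid at (8.49, 8.49).
ΣA = 5085.84 mm², ΣAX̄ = 240333.33 mm³, ΣAȲ = 159333.33 mm³.
X̄ = 240333.33/5085.84 = 47.26 mm; Ȳ = 159333.33/5085.84 = 31.33 mm.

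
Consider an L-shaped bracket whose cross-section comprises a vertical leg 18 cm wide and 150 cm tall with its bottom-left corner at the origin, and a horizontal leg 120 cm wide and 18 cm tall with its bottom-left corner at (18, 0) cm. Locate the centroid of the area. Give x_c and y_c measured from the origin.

Part | A | x̄ᵢ | ȳᵢ | A·x̄ᵢ | A·ȳᵢ
vertical leg | 2700.00 | 9.00 | 75.00 | 24300.00 | 202500.00
horizontal leg | 2160.00 | 78.00 | 9.00 | 168480.00 | 19440.00
Σ | 4860.00 |  |  | 192780.00 | 221940.00
x_c = 192780.00 / 4860.00 = 39.67 cm
y_c = 221940.00 / 4860.00 = 45.67 cm

x_c = 39.67 cm, y_c = 45.67 cm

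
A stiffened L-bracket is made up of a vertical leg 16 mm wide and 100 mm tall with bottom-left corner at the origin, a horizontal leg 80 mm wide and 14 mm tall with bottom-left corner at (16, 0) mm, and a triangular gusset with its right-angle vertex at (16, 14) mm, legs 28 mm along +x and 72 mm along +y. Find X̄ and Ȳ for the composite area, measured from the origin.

Part | A | x̄ᵢ | ȳᵢ | A·x̄ᵢ | A·ȳᵢ
vertical leg | 1600.00 | 8.00 | 50.00 | 12800.00 | 80000.00
horizontal leg | 1120.00 | 56.00 | 7.00 | 62720.00 | 7840.00
gusset | 1008.00 | 25.33 | 38.00 | 25536.00 | 38304.00
Σ | 3728.00 |  |  | 101056.00 | 126144.00
X̄ = 101056.00 / 3728.00 = 27.11 mm
Ȳ = 126144.00 / 3728.00 = 33.84 mm

X̄ = 27.11 mm, Ȳ = 33.84 mm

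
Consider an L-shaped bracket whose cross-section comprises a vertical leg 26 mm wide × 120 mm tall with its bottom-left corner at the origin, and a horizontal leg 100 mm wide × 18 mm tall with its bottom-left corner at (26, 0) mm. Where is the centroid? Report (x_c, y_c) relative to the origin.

x_c = 36.05 mm, y_c = 41.34 mm

vertical leg: A = 26 × 120 = 3120.00, centroid at (13.00, 60.00).
horizontal leg: A = 100 × 18 = 1800.00, centroid at (76.00, 9.00).
ΣA = 4920.00 mm²
ΣAx_c = (3120.00)(13.00) + (1800.00)(76.00) = 177360.00 mm³
ΣAy_c = (3120.00)(60.00) + (1800.00)(9.00) = 203400.00 mm³
x_c = 177360.00 / 4920.00 = 36.05 mm
y_c = 203400.00 / 4920.00 = 41.34 mm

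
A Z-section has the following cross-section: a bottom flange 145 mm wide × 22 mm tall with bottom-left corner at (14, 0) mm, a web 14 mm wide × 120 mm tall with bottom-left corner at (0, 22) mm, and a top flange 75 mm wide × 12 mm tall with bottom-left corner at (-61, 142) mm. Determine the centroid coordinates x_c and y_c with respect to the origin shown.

Part | A | x̄ᵢ | ȳᵢ | A·x̄ᵢ | A·ȳᵢ
bottom flange | 3190.00 | 86.50 | 11.00 | 275935.00 | 35090.00
web | 1680.00 | 7.00 | 82.00 | 11760.00 | 137760.00
top flange | 900.00 | -23.50 | 148.00 | -21150.00 | 133200.00
Σ | 5770.00 |  |  | 266545.00 | 306050.00
x_c = 266545.00 / 5770.00 = 46.19 mm
y_c = 306050.00 / 5770.00 = 53.04 mm

x_c = 46.19 mm, y_c = 53.04 mm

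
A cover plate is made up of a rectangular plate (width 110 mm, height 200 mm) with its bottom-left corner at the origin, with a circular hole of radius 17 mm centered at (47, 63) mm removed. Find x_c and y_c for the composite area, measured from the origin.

plate: A = 110 × 200 = 22000.00, centroid at (55.00, 100.00).
hole: A = −π·17² = -907.92, centroid at (47.00, 63.00).
ΣA = 21092.08 mm²
ΣAx_c = (22000.00)(55.00) + (-907.92)(47.00) = 1167327.75 mm³
ΣAy_c = (22000.00)(100.00) + (-907.92)(63.00) = 2142801.02 mm³
x_c = 1167327.75 / 21092.08 = 55.34 mm
y_c = 2142801.02 / 21092.08 = 101.59 mm

x_c = 55.34 mm, y_c = 101.59 mm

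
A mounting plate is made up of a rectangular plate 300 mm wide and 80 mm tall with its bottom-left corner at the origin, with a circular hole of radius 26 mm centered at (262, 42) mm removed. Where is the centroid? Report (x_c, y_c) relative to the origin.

Part | A | x̄ᵢ | ȳᵢ | A·x̄ᵢ | A·ȳᵢ
plate | 24000.00 | 150.00 | 40.00 | 3600000.00 | 960000.00
hole | -2123.72 | 262.00 | 42.00 | -556413.76 | -89196.10
Σ | 21876.28 |  |  | 3043586.24 | 870803.90
x_c = 3043586.24 / 21876.28 = 139.13 mm
y_c = 870803.90 / 21876.28 = 39.81 mm

x_c = 139.13 mm, y_c = 39.81 mm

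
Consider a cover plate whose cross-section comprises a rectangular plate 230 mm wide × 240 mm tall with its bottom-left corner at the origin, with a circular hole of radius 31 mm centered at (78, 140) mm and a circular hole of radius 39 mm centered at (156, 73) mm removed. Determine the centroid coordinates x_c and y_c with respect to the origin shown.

plate: A = 230 × 240 = 55200.00, centroid at (115.00, 120.00).
hole 1: A = −π·31² = -3019.07, centroid at (78.00, 140.00).
hole 2: A = −π·39² = -4778.36, centroid at (156.00, 73.00).
ΣA = 47402.57 mm², ΣAx_c = 5367087.96 mm³, ΣAy_c = 5852509.67 mm³.
x_c = 5367087.96/47402.57 = 113.22 mm; y_c = 5852509.67/47402.57 = 123.46 mm.

x_c = 113.22 mm, y_c = 123.46 mm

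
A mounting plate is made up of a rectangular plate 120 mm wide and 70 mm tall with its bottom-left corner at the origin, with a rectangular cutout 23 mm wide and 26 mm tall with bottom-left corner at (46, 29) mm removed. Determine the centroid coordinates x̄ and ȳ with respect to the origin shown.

x̄ = 60.19 mm, ȳ = 34.46 mm

plate: A = 120 × 70 = 8400.00, centroid at (60.00, 35.00).
hole: A = −(23 × 26) = -598.00, centroid at (57.50, 42.00).
ΣA = 7802.00 mm²
ΣAx̄ = (8400.00)(60.00) + (-598.00)(57.50) = 469615.00 mm³
ΣAȳ = (8400.00)(35.00) + (-598.00)(42.00) = 268884.00 mm³
x̄ = 469615.00 / 7802.00 = 60.19 mm
ȳ = 268884.00 / 7802.00 = 34.46 mm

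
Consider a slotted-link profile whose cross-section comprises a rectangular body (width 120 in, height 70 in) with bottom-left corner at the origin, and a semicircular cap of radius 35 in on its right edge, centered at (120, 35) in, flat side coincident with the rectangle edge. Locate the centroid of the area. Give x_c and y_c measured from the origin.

x_c = 73.95 in, y_c = 35.00 in

rectangular body: A = 120 × 70 = 8400.00, centroid at (60.00, 35.00).
semicircular end: A = ½π·35² = 1924.23, centroid at (134.85, 35.00).
ΣA = 10324.23 in²
ΣAx_c = (8400.00)(60.00) + (1924.23)(134.85) = 763490.39 in³
ΣAy_c = (8400.00)(35.00) + (1924.23)(35.00) = 361347.89 in³
x_c = 763490.39 / 10324.23 = 73.95 in
y_c = 361347.89 / 10324.23 = 35.00 in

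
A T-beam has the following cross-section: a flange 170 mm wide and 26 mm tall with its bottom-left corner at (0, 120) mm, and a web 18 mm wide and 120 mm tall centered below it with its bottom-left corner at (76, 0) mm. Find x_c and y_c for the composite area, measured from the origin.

Part | A | x̄ᵢ | ȳᵢ | A·x̄ᵢ | A·ȳᵢ
web | 2160.00 | 85.00 | 60.00 | 183600.00 | 129600.00
flange | 4420.00 | 85.00 | 133.00 | 375700.00 | 587860.00
Σ | 6580.00 |  |  | 559300.00 | 717460.00
x_c = 559300.00 / 6580.00 = 85.00 mm
y_c = 717460.00 / 6580.00 = 109.04 mm

x_c = 85.00 mm, y_c = 109.04 mm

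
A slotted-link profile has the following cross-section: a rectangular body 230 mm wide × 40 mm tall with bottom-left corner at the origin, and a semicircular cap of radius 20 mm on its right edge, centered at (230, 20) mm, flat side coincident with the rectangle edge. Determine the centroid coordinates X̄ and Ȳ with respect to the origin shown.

X̄ = 122.89 mm, Ȳ = 20.00 mm

rectangular body: A = 230 × 40 = 9200.00, centroid at (115.00, 20.00).
semicircular end: A = ½π·20² = 628.32, centroid at (238.49, 20.00).
ΣA = 9828.32 mm²
ΣAX̄ = (9200.00)(115.00) + (628.32)(238.49) = 1207846.60 mm³
ΣAȲ = (9200.00)(20.00) + (628.32)(20.00) = 196566.37 mm³
X̄ = 1207846.60 / 9828.32 = 122.89 mm
Ȳ = 196566.37 / 9828.32 = 20.00 mm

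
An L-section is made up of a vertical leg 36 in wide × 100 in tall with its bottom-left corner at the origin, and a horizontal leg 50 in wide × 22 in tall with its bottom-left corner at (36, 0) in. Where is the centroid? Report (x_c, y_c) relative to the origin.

vertical leg: A = 36 × 100 = 3600.00, centroid at (18.00, 50.00).
horizontal leg: A = 50 × 22 = 1100.00, centroid at (61.00, 11.00).
ΣA = 4700.00 in², ΣAx_c = 131900.00 in³, ΣAy_c = 192100.00 in³.
x_c = 131900.00/4700.00 = 28.06 in; y_c = 192100.00/4700.00 = 40.87 in.

x_c = 28.06 in, y_c = 40.87 in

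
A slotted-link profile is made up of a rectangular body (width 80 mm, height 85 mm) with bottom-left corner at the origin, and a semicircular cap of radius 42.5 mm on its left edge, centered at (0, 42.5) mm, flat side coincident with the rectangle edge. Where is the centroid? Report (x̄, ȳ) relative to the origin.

x̄ = 22.91 mm, ȳ = 42.50 mm

Part | A | x̄ᵢ | ȳᵢ | A·x̄ᵢ | A·ȳᵢ
rectangular body | 6800.00 | 40.00 | 42.50 | 272000.00 | 289000.00
semicircular end | 2837.25 | -18.04 | 42.50 | -51177.08 | 120583.16
Σ | 9637.25 |  |  | 220822.92 | 409583.16
x̄ = 220822.92 / 9637.25 = 22.91 mm
ȳ = 409583.16 / 9637.25 = 42.50 mm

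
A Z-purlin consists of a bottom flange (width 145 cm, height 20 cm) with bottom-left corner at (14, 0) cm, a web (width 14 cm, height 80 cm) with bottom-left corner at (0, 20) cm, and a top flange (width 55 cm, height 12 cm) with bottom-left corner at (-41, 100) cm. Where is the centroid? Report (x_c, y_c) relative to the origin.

x_c = 53.37 cm, y_c = 35.50 cm

bottom flange: A = 145 × 20 = 2900.00, centroid at (86.50, 10.00).
web: A = 14 × 80 = 1120.00, centroid at (7.00, 60.00).
top flange: A = 55 × 12 = 660.00, centroid at (-13.50, 106.00).
ΣA = 4680.00 cm², ΣAx_c = 249780.00 cm³, ΣAy_c = 166160.00 cm³.
x_c = 249780.00/4680.00 = 53.37 cm; y_c = 166160.00/4680.00 = 35.50 cm.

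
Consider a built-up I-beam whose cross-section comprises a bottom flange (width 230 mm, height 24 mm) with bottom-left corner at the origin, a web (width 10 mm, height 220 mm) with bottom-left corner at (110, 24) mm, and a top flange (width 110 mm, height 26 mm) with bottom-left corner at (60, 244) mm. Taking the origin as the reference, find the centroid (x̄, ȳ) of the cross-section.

x̄ = 115.00 mm, ȳ = 103.60 mm

Part | A | x̄ᵢ | ȳᵢ | A·x̄ᵢ | A·ȳᵢ
bottom flange | 5520.00 | 115.00 | 12.00 | 634800.00 | 66240.00
web | 2200.00 | 115.00 | 134.00 | 253000.00 | 294800.00
top flange | 2860.00 | 115.00 | 257.00 | 328900.00 | 735020.00
Σ | 10580.00 |  |  | 1216700.00 | 1096060.00
x̄ = 1216700.00 / 10580.00 = 115.00 mm
ȳ = 1096060.00 / 10580.00 = 103.60 mm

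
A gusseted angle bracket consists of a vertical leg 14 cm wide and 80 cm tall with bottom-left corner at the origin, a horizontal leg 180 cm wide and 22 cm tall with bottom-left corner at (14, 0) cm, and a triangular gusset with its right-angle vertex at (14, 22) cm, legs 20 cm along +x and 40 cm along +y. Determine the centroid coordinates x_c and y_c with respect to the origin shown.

Part | A | x̄ᵢ | ȳᵢ | A·x̄ᵢ | A·ȳᵢ
vertical leg | 1120.00 | 7.00 | 40.00 | 7840.00 | 44800.00
horizontal leg | 3960.00 | 104.00 | 11.00 | 411840.00 | 43560.00
gusset | 400.00 | 20.67 | 35.33 | 8266.67 | 14133.33
Σ | 5480.00 |  |  | 427946.67 | 102493.33
x_c = 427946.67 / 5480.00 = 78.09 cm
y_c = 102493.33 / 5480.00 = 18.70 cm

x_c = 78.09 cm, y_c = 18.70 cm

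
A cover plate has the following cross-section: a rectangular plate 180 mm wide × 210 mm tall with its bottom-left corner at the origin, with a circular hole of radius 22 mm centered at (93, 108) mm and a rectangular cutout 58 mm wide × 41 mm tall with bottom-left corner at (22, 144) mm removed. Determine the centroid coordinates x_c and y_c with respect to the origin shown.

plate: A = 180 × 210 = 37800.00, centroid at (90.00, 105.00).
hole 1: A = −π·22² = -1520.53, centroid at (93.00, 108.00).
hole 2: A = −(58 × 41) = -2378.00, centroid at (51.00, 164.50).
ΣA = 33901.47 mm², ΣAx_c = 3139312.63 mm³, ΣAy_c = 3413601.67 mm³.
x_c = 3139312.63/33901.47 = 92.60 mm; y_c = 3413601.67/33901.47 = 100.69 mm.

x_c = 92.60 mm, y_c = 100.69 mm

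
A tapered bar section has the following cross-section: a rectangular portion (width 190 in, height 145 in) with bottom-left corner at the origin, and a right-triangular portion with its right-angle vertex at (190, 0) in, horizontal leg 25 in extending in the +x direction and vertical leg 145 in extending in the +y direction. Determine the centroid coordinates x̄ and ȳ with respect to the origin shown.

x̄ = 101.38 in, ȳ = 71.01 in

rectangular portion: A = 190 × 145 = 27550.00, centroid at (95.00, 72.50).
triangular portion: A = ½·25·145 = 1812.50, centroid at (198.33, 48.33).
ΣA = 29362.50 in²
ΣAx̄ = (27550.00)(95.00) + (1812.50)(198.33) = 2976729.17 in³
ΣAȳ = (27550.00)(72.50) + (1812.50)(48.33) = 2084979.17 in³
x̄ = 2976729.17 / 29362.50 = 101.38 in
ȳ = 2084979.17 / 29362.50 = 71.01 in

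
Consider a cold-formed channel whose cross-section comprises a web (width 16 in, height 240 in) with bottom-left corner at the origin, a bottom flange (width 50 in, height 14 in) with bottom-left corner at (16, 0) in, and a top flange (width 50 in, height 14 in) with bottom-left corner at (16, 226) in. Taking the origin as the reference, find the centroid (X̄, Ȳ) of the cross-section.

web: A = 16 × 240 = 3840.00, centroid at (8.00, 120.00).
bottom flange: A = 50 × 14 = 700.00, centroid at (41.00, 7.00).
top flange: A = 50 × 14 = 700.00, centroid at (41.00, 233.00).
ΣA = 5240.00 in²
ΣAX̄ = (3840.00)(8.00) + (700.00)(41.00) + (700.00)(41.00) = 88120.00 in³
ΣAȲ = (3840.00)(120.00) + (700.00)(7.00) + (700.00)(233.00) = 628800.00 in³
X̄ = 88120.00 / 5240.00 = 16.82 in
Ȳ = 628800.00 / 5240.00 = 120.00 in

X̄ = 16.82 in, Ȳ = 120.00 in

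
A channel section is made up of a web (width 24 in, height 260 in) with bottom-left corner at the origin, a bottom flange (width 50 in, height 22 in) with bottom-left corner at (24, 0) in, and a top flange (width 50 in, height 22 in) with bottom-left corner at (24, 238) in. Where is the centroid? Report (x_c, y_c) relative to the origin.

web: A = 24 × 260 = 6240.00, centroid at (12.00, 130.00).
bottom flange: A = 50 × 22 = 1100.00, centroid at (49.00, 11.00).
top flange: A = 50 × 22 = 1100.00, centroid at (49.00, 249.00).
ΣA = 8440.00 in²
ΣAx_c = (6240.00)(12.00) + (1100.00)(49.00) + (1100.00)(49.00) = 182680.00 in³
ΣAy_c = (6240.00)(130.00) + (1100.00)(11.00) + (1100.00)(249.00) = 1097200.00 in³
x_c = 182680.00 / 8440.00 = 21.64 in
y_c = 1097200.00 / 8440.00 = 130.00 in

x_c = 21.64 in, y_c = 130.00 in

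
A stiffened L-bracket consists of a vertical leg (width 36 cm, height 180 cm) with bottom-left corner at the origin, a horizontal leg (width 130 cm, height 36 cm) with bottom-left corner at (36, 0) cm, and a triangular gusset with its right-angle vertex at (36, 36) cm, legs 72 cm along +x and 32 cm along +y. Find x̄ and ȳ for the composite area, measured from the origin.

x̄ = 53.48 cm, ȳ = 58.58 cm

vertical leg: A = 36 × 180 = 6480.00, centroid at (18.00, 90.00).
horizontal leg: A = 130 × 36 = 4680.00, centroid at (101.00, 18.00).
gusset: A = ½·72·32 = 1152.00, centroid at (60.00, 46.67).
ΣA = 12312.00 cm², ΣAx̄ = 658440.00 cm³, ΣAȳ = 721200.00 cm³.
x̄ = 658440.00/12312.00 = 53.48 cm; ȳ = 721200.00/12312.00 = 58.58 cm.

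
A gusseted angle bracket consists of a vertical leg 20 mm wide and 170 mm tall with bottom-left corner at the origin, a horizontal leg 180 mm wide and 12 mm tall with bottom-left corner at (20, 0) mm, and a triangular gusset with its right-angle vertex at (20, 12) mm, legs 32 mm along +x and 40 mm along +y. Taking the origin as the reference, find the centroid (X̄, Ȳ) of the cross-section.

vertical leg: A = 20 × 170 = 3400.00, centroid at (10.00, 85.00).
horizontal leg: A = 180 × 12 = 2160.00, centroid at (110.00, 6.00).
gusset: A = ½·32·40 = 640.00, centroid at (30.67, 25.33).
ΣA = 6200.00 mm², ΣAX̄ = 291226.67 mm³, ΣAȲ = 318173.33 mm³.
X̄ = 291226.67/6200.00 = 46.97 mm; Ȳ = 318173.33/6200.00 = 51.32 mm.

X̄ = 46.97 mm, Ȳ = 51.32 mm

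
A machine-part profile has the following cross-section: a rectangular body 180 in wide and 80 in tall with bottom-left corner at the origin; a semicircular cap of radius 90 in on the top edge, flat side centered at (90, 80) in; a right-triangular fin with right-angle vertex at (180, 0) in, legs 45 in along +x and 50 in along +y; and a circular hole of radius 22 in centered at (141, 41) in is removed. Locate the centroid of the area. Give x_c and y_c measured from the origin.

rectangular body: A = 180 × 80 = 14400.00, centroid at (90.00, 40.00).
semicircular top: A = ½π·90² = 12723.45, centroid at (90.00, 118.20).
triangular fin: A = ½·45·50 = 1125.00, centroid at (195.00, 16.67).
hole: A = −π·22² = -1520.53, centroid at (141.00, 41.00).
ΣA = 26727.92 in², ΣAx_c = 2446090.67 in³, ΣAy_c = 2036284.26 in³.
x_c = 2446090.67/26727.92 = 91.52 in; y_c = 2036284.26/26727.92 = 76.19 in.

x_c = 91.52 in, y_c = 76.19 in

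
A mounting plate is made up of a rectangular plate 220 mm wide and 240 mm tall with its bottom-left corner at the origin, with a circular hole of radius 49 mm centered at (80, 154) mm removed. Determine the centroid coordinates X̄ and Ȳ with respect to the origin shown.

plate: A = 220 × 240 = 52800.00, centroid at (110.00, 120.00).
hole: A = −π·49² = -7542.96, centroid at (80.00, 154.00).
ΣA = 45257.04 mm², ΣAX̄ = 5204562.88 mm³, ΣAȲ = 5174383.55 mm³.
X̄ = 5204562.88/45257.04 = 115.00 mm; Ȳ = 5174383.55/45257.04 = 114.33 mm.

X̄ = 115.00 mm, Ȳ = 114.33 mm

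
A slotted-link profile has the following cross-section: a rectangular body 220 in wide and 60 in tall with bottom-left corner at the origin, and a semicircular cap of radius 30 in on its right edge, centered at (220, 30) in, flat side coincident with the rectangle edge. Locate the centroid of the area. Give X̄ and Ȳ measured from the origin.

X̄ = 121.87 in, Ȳ = 30.00 in

Part | A | x̄ᵢ | ȳᵢ | A·x̄ᵢ | A·ȳᵢ
rectangular body | 13200.00 | 110.00 | 30.00 | 1452000.00 | 396000.00
semicircular end | 1413.72 | 232.73 | 30.00 | 329017.67 | 42411.50
Σ | 14613.72 |  |  | 1781017.67 | 438411.50
X̄ = 1781017.67 / 14613.72 = 121.87 in
Ȳ = 438411.50 / 14613.72 = 30.00 in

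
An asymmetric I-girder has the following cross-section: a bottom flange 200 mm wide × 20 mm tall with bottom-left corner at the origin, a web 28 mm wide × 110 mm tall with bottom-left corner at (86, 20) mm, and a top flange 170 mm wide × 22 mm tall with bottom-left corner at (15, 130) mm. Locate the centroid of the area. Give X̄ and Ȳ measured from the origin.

bottom flange: A = 200 × 20 = 4000.00, centroid at (100.00, 10.00).
web: A = 28 × 110 = 3080.00, centroid at (100.00, 75.00).
top flange: A = 170 × 22 = 3740.00, centroid at (100.00, 141.00).
ΣA = 10820.00 mm², ΣAX̄ = 1082000.00 mm³, ΣAȲ = 798340.00 mm³.
X̄ = 1082000.00/10820.00 = 100.00 mm; Ȳ = 798340.00/10820.00 = 73.78 mm.

X̄ = 100.00 mm, Ȳ = 73.78 mm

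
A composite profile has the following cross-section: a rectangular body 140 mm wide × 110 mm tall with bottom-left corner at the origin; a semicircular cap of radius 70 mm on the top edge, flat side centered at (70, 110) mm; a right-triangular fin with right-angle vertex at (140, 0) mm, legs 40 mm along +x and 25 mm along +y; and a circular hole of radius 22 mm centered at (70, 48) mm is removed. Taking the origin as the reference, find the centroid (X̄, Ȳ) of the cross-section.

Part | A | x̄ᵢ | ȳᵢ | A·x̄ᵢ | A·ȳᵢ
rectangular body | 15400.00 | 70.00 | 55.00 | 1078000.00 | 847000.00
semicircular top | 7696.90 | 70.00 | 139.71 | 538783.14 | 1075325.89
triangular fin | 500.00 | 153.33 | 8.33 | 76666.67 | 4166.67
hole | -1520.53 | 70.00 | 48.00 | -106437.16 | -72985.48
Σ | 22076.37 |  |  | 1587012.65 | 1853507.07
X̄ = 1587012.65 / 22076.37 = 71.89 mm
Ȳ = 1853507.07 / 22076.37 = 83.96 mm

X̄ = 71.89 mm, Ȳ = 83.96 mm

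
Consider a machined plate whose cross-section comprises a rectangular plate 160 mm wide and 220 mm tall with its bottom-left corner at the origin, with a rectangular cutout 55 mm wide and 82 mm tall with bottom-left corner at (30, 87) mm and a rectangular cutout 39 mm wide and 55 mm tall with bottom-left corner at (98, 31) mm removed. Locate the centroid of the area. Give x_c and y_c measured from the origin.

x_c = 80.74 mm, y_c = 111.03 mm

plate: A = 160 × 220 = 35200.00, centroid at (80.00, 110.00).
hole 1: A = −(55 × 82) = -4510.00, centroid at (57.50, 128.00).
hole 2: A = −(39 × 55) = -2145.00, centroid at (117.50, 58.50).
ΣA = 28545.00 mm², ΣAx_c = 2304637.50 mm³, ΣAy_c = 3169237.50 mm³.
x_c = 2304637.50/28545.00 = 80.74 mm; y_c = 3169237.50/28545.00 = 111.03 mm.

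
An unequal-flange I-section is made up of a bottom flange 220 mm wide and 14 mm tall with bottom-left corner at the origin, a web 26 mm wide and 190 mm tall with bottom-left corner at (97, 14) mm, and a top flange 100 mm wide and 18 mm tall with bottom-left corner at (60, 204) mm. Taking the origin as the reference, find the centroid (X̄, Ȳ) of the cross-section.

X̄ = 110.00 mm, Ȳ = 96.07 mm

bottom flange: A = 220 × 14 = 3080.00, centroid at (110.00, 7.00).
web: A = 26 × 190 = 4940.00, centroid at (110.00, 109.00).
top flange: A = 100 × 18 = 1800.00, centroid at (110.00, 213.00).
ΣA = 9820.00 mm²
ΣAX̄ = (3080.00)(110.00) + (4940.00)(110.00) + (1800.00)(110.00) = 1080200.00 mm³
ΣAȲ = (3080.00)(7.00) + (4940.00)(109.00) + (1800.00)(213.00) = 943420.00 mm³
X̄ = 1080200.00 / 9820.00 = 110.00 mm
Ȳ = 943420.00 / 9820.00 = 96.07 mm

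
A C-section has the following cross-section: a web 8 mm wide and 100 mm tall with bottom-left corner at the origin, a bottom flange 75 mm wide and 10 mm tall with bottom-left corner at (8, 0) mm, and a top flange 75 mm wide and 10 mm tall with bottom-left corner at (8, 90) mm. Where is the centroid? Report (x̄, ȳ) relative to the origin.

Part | A | x̄ᵢ | ȳᵢ | A·x̄ᵢ | A·ȳᵢ
web | 800.00 | 4.00 | 50.00 | 3200.00 | 40000.00
bottom flange | 750.00 | 45.50 | 5.00 | 34125.00 | 3750.00
top flange | 750.00 | 45.50 | 95.00 | 34125.00 | 71250.00
Σ | 2300.00 |  |  | 71450.00 | 115000.00
x̄ = 71450.00 / 2300.00 = 31.07 mm
ȳ = 115000.00 / 2300.00 = 50.00 mm

x̄ = 31.07 mm, ȳ = 50.00 mm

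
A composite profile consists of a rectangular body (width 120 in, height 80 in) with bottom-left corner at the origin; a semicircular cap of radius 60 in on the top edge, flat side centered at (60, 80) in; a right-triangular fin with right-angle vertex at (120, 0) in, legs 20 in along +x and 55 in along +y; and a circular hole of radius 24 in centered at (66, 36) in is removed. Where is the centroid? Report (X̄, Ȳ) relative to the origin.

Part | A | x̄ᵢ | ȳᵢ | A·x̄ᵢ | A·ȳᵢ
rectangular body | 9600.00 | 60.00 | 40.00 | 576000.00 | 384000.00
semicircular top | 5654.87 | 60.00 | 105.46 | 339292.01 | 596389.34
triangular fin | 550.00 | 126.67 | 18.33 | 69666.67 | 10083.33
hole | -1809.56 | 66.00 | 36.00 | -119430.79 | -65144.07
Σ | 13995.31 |  |  | 865527.89 | 925328.61
X̄ = 865527.89 / 13995.31 = 61.84 in
Ȳ = 925328.61 / 13995.31 = 66.12 in

X̄ = 61.84 in, Ȳ = 66.12 in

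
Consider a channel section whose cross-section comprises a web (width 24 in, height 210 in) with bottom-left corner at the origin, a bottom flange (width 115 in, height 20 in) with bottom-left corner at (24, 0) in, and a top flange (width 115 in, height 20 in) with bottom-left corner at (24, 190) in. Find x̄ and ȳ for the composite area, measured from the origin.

web: A = 24 × 210 = 5040.00, centroid at (12.00, 105.00).
bottom flange: A = 115 × 20 = 2300.00, centroid at (81.50, 10.00).
top flange: A = 115 × 20 = 2300.00, centroid at (81.50, 200.00).
ΣA = 9640.00 in²
ΣAx̄ = (5040.00)(12.00) + (2300.00)(81.50) + (2300.00)(81.50) = 435380.00 in³
ΣAȳ = (5040.00)(105.00) + (2300.00)(10.00) + (2300.00)(200.00) = 1012200.00 in³
x̄ = 435380.00 / 9640.00 = 45.16 in
ȳ = 1012200.00 / 9640.00 = 105.00 in

x̄ = 45.16 in, ȳ = 105.00 in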